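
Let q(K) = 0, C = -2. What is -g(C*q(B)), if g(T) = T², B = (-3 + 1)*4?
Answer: 0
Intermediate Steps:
B = -8 (B = -2*4 = -8)
-g(C*q(B)) = -(-2*0)² = -1*0² = -1*0 = 0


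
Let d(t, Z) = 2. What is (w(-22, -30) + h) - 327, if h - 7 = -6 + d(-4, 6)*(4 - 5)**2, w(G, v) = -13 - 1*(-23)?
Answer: -314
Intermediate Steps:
w(G, v) = 10 (w(G, v) = -13 + 23 = 10)
h = 3 (h = 7 + (-6 + 2*(4 - 5)**2) = 7 + (-6 + 2*(-1)**2) = 7 + (-6 + 2*1) = 7 + (-6 + 2) = 7 - 4 = 3)
(w(-22, -30) + h) - 327 = (10 + 3) - 327 = 13 - 327 = -314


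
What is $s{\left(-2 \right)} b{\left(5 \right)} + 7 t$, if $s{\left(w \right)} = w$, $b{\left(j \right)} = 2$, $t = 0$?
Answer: $-4$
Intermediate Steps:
$s{\left(-2 \right)} b{\left(5 \right)} + 7 t = \left(-2\right) 2 + 7 \cdot 0 = -4 + 0 = -4$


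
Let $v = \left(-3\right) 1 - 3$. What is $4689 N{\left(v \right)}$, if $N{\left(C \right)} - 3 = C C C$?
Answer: $-998757$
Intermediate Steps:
$v = -6$ ($v = -3 - 3 = -6$)
$N{\left(C \right)} = 3 + C^{3}$ ($N{\left(C \right)} = 3 + C C C = 3 + C^{2} C = 3 + C^{3}$)
$4689 N{\left(v \right)} = 4689 \left(3 + \left(-6\right)^{3}\right) = 4689 \left(3 - 216\right) = 4689 \left(-213\right) = -998757$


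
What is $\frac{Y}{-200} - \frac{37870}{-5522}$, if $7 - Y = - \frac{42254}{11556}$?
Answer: $\frac{21711282947}{3190611600} \approx 6.8047$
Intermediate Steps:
$Y = \frac{61573}{5778}$ ($Y = 7 - - \frac{42254}{11556} = 7 - \left(-42254\right) \frac{1}{11556} = 7 - - \frac{21127}{5778} = 7 + \frac{21127}{5778} = \frac{61573}{5778} \approx 10.656$)
$\frac{Y}{-200} - \frac{37870}{-5522} = \frac{61573}{5778 \left(-200\right)} - \frac{37870}{-5522} = \frac{61573}{5778} \left(- \frac{1}{200}\right) - - \frac{18935}{2761} = - \frac{61573}{1155600} + \frac{18935}{2761} = \frac{21711282947}{3190611600}$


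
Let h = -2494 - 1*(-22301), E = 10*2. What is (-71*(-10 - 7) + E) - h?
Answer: -18580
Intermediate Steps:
E = 20
h = 19807 (h = -2494 + 22301 = 19807)
(-71*(-10 - 7) + E) - h = (-71*(-10 - 7) + 20) - 1*19807 = (-71*(-17) + 20) - 19807 = (1207 + 20) - 19807 = 1227 - 19807 = -18580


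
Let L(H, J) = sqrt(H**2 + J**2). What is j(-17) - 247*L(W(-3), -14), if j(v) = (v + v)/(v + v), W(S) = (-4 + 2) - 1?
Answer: 1 - 247*sqrt(205) ≈ -3535.5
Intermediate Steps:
W(S) = -3 (W(S) = -2 - 1 = -3)
j(v) = 1 (j(v) = (2*v)/((2*v)) = (2*v)*(1/(2*v)) = 1)
j(-17) - 247*L(W(-3), -14) = 1 - 247*sqrt((-3)**2 + (-14)**2) = 1 - 247*sqrt(9 + 196) = 1 - 247*sqrt(205)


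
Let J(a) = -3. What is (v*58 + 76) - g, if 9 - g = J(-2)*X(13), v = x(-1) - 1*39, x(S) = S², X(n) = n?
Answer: -2176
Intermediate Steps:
v = -38 (v = (-1)² - 1*39 = 1 - 39 = -38)
g = 48 (g = 9 - (-3)*13 = 9 - 1*(-39) = 9 + 39 = 48)
(v*58 + 76) - g = (-38*58 + 76) - 1*48 = (-2204 + 76) - 48 = -2128 - 48 = -2176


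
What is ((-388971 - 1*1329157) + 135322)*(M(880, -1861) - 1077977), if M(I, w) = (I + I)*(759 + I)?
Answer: -2859597036378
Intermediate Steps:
M(I, w) = 2*I*(759 + I) (M(I, w) = (2*I)*(759 + I) = 2*I*(759 + I))
((-388971 - 1*1329157) + 135322)*(M(880, -1861) - 1077977) = ((-388971 - 1*1329157) + 135322)*(2*880*(759 + 880) - 1077977) = ((-388971 - 1329157) + 135322)*(2*880*1639 - 1077977) = (-1718128 + 135322)*(2884640 - 1077977) = -1582806*1806663 = -2859597036378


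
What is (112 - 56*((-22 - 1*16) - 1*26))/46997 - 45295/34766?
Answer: -2000233979/1633897702 ≈ -1.2242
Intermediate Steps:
(112 - 56*((-22 - 1*16) - 1*26))/46997 - 45295/34766 = (112 - 56*((-22 - 16) - 26))*(1/46997) - 45295*1/34766 = (112 - 56*(-38 - 26))*(1/46997) - 45295/34766 = (112 - 56*(-64))*(1/46997) - 45295/34766 = (112 + 3584)*(1/46997) - 45295/34766 = 3696*(1/46997) - 45295/34766 = 3696/46997 - 45295/34766 = -2000233979/1633897702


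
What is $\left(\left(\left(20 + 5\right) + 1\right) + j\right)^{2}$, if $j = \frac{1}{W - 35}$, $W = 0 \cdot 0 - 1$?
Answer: $\frac{874225}{1296} \approx 674.56$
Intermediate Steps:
$W = -1$ ($W = 0 - 1 = -1$)
$j = - \frac{1}{36}$ ($j = \frac{1}{-1 - 35} = \frac{1}{-36} = - \frac{1}{36} \approx -0.027778$)
$\left(\left(\left(20 + 5\right) + 1\right) + j\right)^{2} = \left(\left(\left(20 + 5\right) + 1\right) - \frac{1}{36}\right)^{2} = \left(\left(25 + 1\right) - \frac{1}{36}\right)^{2} = \left(26 - \frac{1}{36}\right)^{2} = \left(\frac{935}{36}\right)^{2} = \frac{874225}{1296}$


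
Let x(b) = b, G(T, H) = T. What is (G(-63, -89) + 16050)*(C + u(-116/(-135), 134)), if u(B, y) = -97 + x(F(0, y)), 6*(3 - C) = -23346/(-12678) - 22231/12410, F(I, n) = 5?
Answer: -1022294732171/718420 ≈ -1.4230e+6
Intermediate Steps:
C = 470688733/157333980 (C = 3 - (-23346/(-12678) - 22231/12410)/6 = 3 - (-23346*(-1/12678) - 22231*1/12410)/6 = 3 - (3891/2113 - 22231/12410)/6 = 3 - 1/6*1313207/26222330 = 3 - 1313207/157333980 = 470688733/157333980 ≈ 2.9917)
u(B, y) = -92 (u(B, y) = -97 + 5 = -92)
(G(-63, -89) + 16050)*(C + u(-116/(-135), 134)) = (-63 + 16050)*(470688733/157333980 - 92) = 15987*(-14004037427/157333980) = -1022294732171/718420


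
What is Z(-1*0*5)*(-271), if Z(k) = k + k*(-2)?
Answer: 0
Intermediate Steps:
Z(k) = -k (Z(k) = k - 2*k = -k)
Z(-1*0*5)*(-271) = -(-1*0)*5*(-271) = -0*5*(-271) = -1*0*(-271) = 0*(-271) = 0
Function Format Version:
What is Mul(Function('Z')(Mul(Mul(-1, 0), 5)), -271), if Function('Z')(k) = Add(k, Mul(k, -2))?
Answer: 0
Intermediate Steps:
Function('Z')(k) = Mul(-1, k) (Function('Z')(k) = Add(k, Mul(-2, k)) = Mul(-1, k))
Mul(Function('Z')(Mul(Mul(-1, 0), 5)), -271) = Mul(Mul(-1, Mul(Mul(-1, 0), 5)), -271) = Mul(Mul(-1, Mul(0, 5)), -271) = Mul(Mul(-1, 0), -271) = Mul(0, -271) = 0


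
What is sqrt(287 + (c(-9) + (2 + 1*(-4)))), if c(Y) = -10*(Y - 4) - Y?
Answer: 2*sqrt(106) ≈ 20.591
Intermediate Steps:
c(Y) = 40 - 11*Y (c(Y) = -10*(-4 + Y) - Y = (40 - 10*Y) - Y = 40 - 11*Y)
sqrt(287 + (c(-9) + (2 + 1*(-4)))) = sqrt(287 + ((40 - 11*(-9)) + (2 + 1*(-4)))) = sqrt(287 + ((40 + 99) + (2 - 4))) = sqrt(287 + (139 - 2)) = sqrt(287 + 137) = sqrt(424) = 2*sqrt(106)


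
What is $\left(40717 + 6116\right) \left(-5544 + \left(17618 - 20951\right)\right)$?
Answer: $-415736541$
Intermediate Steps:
$\left(40717 + 6116\right) \left(-5544 + \left(17618 - 20951\right)\right) = 46833 \left(-5544 - 3333\right) = 46833 \left(-8877\right) = -415736541$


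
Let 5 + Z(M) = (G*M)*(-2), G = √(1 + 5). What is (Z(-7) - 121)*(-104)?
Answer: 13104 - 1456*√6 ≈ 9537.5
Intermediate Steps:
G = √6 ≈ 2.4495
Z(M) = -5 - 2*M*√6 (Z(M) = -5 + (√6*M)*(-2) = -5 + (M*√6)*(-2) = -5 - 2*M*√6)
(Z(-7) - 121)*(-104) = ((-5 - 2*(-7)*√6) - 121)*(-104) = ((-5 + 14*√6) - 121)*(-104) = (-126 + 14*√6)*(-104) = 13104 - 1456*√6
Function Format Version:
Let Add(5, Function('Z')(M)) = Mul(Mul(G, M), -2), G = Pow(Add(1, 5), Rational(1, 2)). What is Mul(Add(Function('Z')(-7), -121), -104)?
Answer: Add(13104, Mul(-1456, Pow(6, Rational(1, 2)))) ≈ 9537.5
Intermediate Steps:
G = Pow(6, Rational(1, 2)) ≈ 2.4495
Function('Z')(M) = Add(-5, Mul(-2, M, Pow(6, Rational(1, 2)))) (Function('Z')(M) = Add(-5, Mul(Mul(Pow(6, Rational(1, 2)), M), -2)) = Add(-5, Mul(Mul(M, Pow(6, Rational(1, 2))), -2)) = Add(-5, Mul(-2, M, Pow(6, Rational(1, 2)))))
Mul(Add(Function('Z')(-7), -121), -104) = Mul(Add(Add(-5, Mul(-2, -7, Pow(6, Rational(1, 2)))), -121), -104) = Mul(Add(Add(-5, Mul(14, Pow(6, Rational(1, 2)))), -121), -104) = Mul(Add(-126, Mul(14, Pow(6, Rational(1, 2)))), -104) = Add(13104, Mul(-1456, Pow(6, Rational(1, 2))))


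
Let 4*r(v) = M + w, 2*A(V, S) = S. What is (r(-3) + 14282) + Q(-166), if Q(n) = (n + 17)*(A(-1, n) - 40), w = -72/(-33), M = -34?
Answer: 717223/22 ≈ 32601.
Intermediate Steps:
w = 24/11 (w = -72*(-1/33) = 24/11 ≈ 2.1818)
A(V, S) = S/2
Q(n) = (-40 + n/2)*(17 + n) (Q(n) = (n + 17)*(n/2 - 40) = (17 + n)*(-40 + n/2) = (-40 + n/2)*(17 + n))
r(v) = -175/22 (r(v) = (-34 + 24/11)/4 = (¼)*(-350/11) = -175/22)
(r(-3) + 14282) + Q(-166) = (-175/22 + 14282) + (-680 + (½)*(-166)² - 63/2*(-166)) = 314029/22 + (-680 + (½)*27556 + 5229) = 314029/22 + (-680 + 13778 + 5229) = 314029/22 + 18327 = 717223/22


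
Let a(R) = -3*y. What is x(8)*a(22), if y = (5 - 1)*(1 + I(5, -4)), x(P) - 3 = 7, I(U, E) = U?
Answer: -720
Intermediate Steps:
x(P) = 10 (x(P) = 3 + 7 = 10)
y = 24 (y = (5 - 1)*(1 + 5) = 4*6 = 24)
a(R) = -72 (a(R) = -3*24 = -72)
x(8)*a(22) = 10*(-72) = -720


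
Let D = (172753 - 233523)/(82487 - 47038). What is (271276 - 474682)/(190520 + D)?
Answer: -1201756549/1125613785 ≈ -1.0676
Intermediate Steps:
D = -60770/35449 ≈ -1.7143
(271276 - 474682)/(190520 + D) = (271276 - 474682)/(190520 - 60770/35449) = -203406/6753682710/35449 = -203406*35449/6753682710 = -1201756549/1125613785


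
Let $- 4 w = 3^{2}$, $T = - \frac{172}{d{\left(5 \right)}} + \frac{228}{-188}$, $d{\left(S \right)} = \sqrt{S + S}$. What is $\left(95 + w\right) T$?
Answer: $- \frac{21147}{188} - \frac{15953 \sqrt{10}}{10} \approx -5157.3$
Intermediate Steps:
$d{\left(S \right)} = \sqrt{2} \sqrt{S}$ ($d{\left(S \right)} = \sqrt{2 S} = \sqrt{2} \sqrt{S}$)
$T = - \frac{57}{47} - \frac{86 \sqrt{10}}{5}$ ($T = - \frac{172}{\sqrt{2} \sqrt{5}} + \frac{228}{-188} = - \frac{172}{\sqrt{10}} + 228 \left(- \frac{1}{188}\right) = - 172 \frac{\sqrt{10}}{10} - \frac{57}{47} = - \frac{86 \sqrt{10}}{5} - \frac{57}{47} = - \frac{57}{47} - \frac{86 \sqrt{10}}{5} \approx -55.604$)
$w = - \frac{9}{4}$ ($w = - \frac{3^{2}}{4} = \left(- \frac{1}{4}\right) 9 = - \frac{9}{4} \approx -2.25$)
$\left(95 + w\right) T = \left(95 - \frac{9}{4}\right) \left(- \frac{57}{47} - \frac{86 \sqrt{10}}{5}\right) = \frac{371 \left(- \frac{57}{47} - \frac{86 \sqrt{10}}{5}\right)}{4} = - \frac{21147}{188} - \frac{15953 \sqrt{10}}{10}$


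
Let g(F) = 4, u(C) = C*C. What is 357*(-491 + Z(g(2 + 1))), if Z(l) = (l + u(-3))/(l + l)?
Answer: -1397655/8 ≈ -1.7471e+5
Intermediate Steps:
u(C) = C**2
Z(l) = (9 + l)/(2*l) (Z(l) = (l + (-3)**2)/(l + l) = (l + 9)/((2*l)) = (9 + l)*(1/(2*l)) = (9 + l)/(2*l))
357*(-491 + Z(g(2 + 1))) = 357*(-491 + (1/2)*(9 + 4)/4) = 357*(-491 + (1/2)*(1/4)*13) = 357*(-491 + 13/8) = 357*(-3915/8) = -1397655/8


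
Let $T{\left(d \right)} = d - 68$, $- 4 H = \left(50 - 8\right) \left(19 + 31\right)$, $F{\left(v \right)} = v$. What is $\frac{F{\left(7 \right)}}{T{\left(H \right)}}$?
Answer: $- \frac{7}{593} \approx -0.011804$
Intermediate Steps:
$H = -525$ ($H = - \frac{\left(50 - 8\right) \left(19 + 31\right)}{4} = - \frac{42 \cdot 50}{4} = \left(- \frac{1}{4}\right) 2100 = -525$)
$T{\left(d \right)} = -68 + d$
$\frac{F{\left(7 \right)}}{T{\left(H \right)}} = \frac{7}{-68 - 525} = \frac{7}{-593} = 7 \left(- \frac{1}{593}\right) = - \frac{7}{593}$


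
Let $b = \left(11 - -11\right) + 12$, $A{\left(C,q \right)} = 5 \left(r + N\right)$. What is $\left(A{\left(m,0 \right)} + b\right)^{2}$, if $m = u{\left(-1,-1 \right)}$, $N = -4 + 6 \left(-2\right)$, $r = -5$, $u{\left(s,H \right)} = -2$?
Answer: $5041$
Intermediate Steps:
$N = -16$ ($N = -4 - 12 = -16$)
$m = -2$
$A{\left(C,q \right)} = -105$ ($A{\left(C,q \right)} = 5 \left(-5 - 16\right) = 5 \left(-21\right) = -105$)
$b = 34$ ($b = \left(11 + 11\right) + 12 = 22 + 12 = 34$)
$\left(A{\left(m,0 \right)} + b\right)^{2} = \left(-105 + 34\right)^{2} = \left(-71\right)^{2} = 5041$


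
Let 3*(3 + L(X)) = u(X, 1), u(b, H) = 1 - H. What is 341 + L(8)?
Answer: 338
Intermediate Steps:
L(X) = -3 (L(X) = -3 + (1 - 1*1)/3 = -3 + (1 - 1)/3 = -3 + (1/3)*0 = -3 + 0 = -3)
341 + L(8) = 341 - 3 = 338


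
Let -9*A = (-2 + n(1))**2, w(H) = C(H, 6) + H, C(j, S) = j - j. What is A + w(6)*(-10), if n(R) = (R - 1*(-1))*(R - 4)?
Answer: -604/9 ≈ -67.111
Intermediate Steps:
C(j, S) = 0
n(R) = (1 + R)*(-4 + R) (n(R) = (R + 1)*(-4 + R) = (1 + R)*(-4 + R))
w(H) = H (w(H) = 0 + H = H)
A = -64/9 (A = -(-2 + (-4 + 1**2 - 3*1))**2/9 = -(-2 + (-4 + 1 - 3))**2/9 = -(-2 - 6)**2/9 = -1/9*(-8)**2 = -1/9*64 = -64/9 ≈ -7.1111)
A + w(6)*(-10) = -64/9 + 6*(-10) = -64/9 - 60 = -604/9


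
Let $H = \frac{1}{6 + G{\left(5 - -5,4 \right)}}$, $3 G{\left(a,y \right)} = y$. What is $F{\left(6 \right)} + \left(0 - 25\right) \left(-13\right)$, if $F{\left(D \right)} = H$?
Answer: $\frac{7153}{22} \approx 325.14$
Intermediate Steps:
$G{\left(a,y \right)} = \frac{y}{3}$
$H = \frac{3}{22}$ ($H = \frac{1}{6 + \frac{1}{3} \cdot 4} = \frac{1}{6 + \frac{4}{3}} = \frac{1}{\frac{22}{3}} = \frac{3}{22} \approx 0.13636$)
$F{\left(D \right)} = \frac{3}{22}$
$F{\left(6 \right)} + \left(0 - 25\right) \left(-13\right) = \frac{3}{22} + \left(0 - 25\right) \left(-13\right) = \frac{3}{22} - -325 = \frac{3}{22} + 325 = \frac{7153}{22}$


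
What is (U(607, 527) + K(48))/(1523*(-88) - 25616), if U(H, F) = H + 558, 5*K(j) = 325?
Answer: -123/15964 ≈ -0.0077048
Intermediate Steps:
K(j) = 65 (K(j) = (1/5)*325 = 65)
U(H, F) = 558 + H
(U(607, 527) + K(48))/(1523*(-88) - 25616) = ((558 + 607) + 65)/(1523*(-88) - 25616) = (1165 + 65)/(-134024 - 25616) = 1230/(-159640) = 1230*(-1/159640) = -123/15964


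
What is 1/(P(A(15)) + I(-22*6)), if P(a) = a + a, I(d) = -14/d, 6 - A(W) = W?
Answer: -66/1181 ≈ -0.055885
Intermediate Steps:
A(W) = 6 - W
P(a) = 2*a
1/(P(A(15)) + I(-22*6)) = 1/(2*(6 - 1*15) - 14/((-22*6))) = 1/(2*(6 - 15) - 14/(-132)) = 1/(2*(-9) - 14*(-1/132)) = 1/(-18 + 7/66) = 1/(-1181/66) = -66/1181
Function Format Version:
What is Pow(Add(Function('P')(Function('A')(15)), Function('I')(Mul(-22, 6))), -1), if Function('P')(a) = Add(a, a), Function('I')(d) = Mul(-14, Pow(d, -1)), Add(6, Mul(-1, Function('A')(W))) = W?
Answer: Rational(-66, 1181) ≈ -0.055885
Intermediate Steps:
Function('A')(W) = Add(6, Mul(-1, W))
Function('P')(a) = Mul(2, a)
Pow(Add(Function('P')(Function('A')(15)), Function('I')(Mul(-22, 6))), -1) = Pow(Add(Mul(2, Add(6, Mul(-1, 15))), Mul(-14, Pow(Mul(-22, 6), -1))), -1) = Pow(Add(Mul(2, Add(6, -15)), Mul(-14, Pow(-132, -1))), -1) = Pow(Add(Mul(2, -9), Mul(-14, Rational(-1, 132))), -1) = Pow(Add(-18, Rational(7, 66)), -1) = Pow(Rational(-1181, 66), -1) = Rational(-66, 1181)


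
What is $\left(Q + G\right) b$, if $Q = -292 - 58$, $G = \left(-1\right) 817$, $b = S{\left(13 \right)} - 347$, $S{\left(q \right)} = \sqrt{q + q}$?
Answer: $404949 - 1167 \sqrt{26} \approx 3.99 \cdot 10^{5}$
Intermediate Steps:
$S{\left(q \right)} = \sqrt{2} \sqrt{q}$ ($S{\left(q \right)} = \sqrt{2 q} = \sqrt{2} \sqrt{q}$)
$b = -347 + \sqrt{26}$ ($b = \sqrt{2} \sqrt{13} - 347 = \sqrt{26} - 347 = -347 + \sqrt{26} \approx -341.9$)
$G = -817$
$Q = -350$ ($Q = -292 - 58 = -350$)
$\left(Q + G\right) b = \left(-350 - 817\right) \left(-347 + \sqrt{26}\right) = - 1167 \left(-347 + \sqrt{26}\right) = 404949 - 1167 \sqrt{26}$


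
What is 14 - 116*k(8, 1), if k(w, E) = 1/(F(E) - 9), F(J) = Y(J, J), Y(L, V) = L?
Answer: 57/2 ≈ 28.500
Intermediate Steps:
F(J) = J
k(w, E) = 1/(-9 + E) (k(w, E) = 1/(E - 9) = 1/(-9 + E))
14 - 116*k(8, 1) = 14 - 116/(-9 + 1) = 14 - 116/(-8) = 14 - 116*(-1/8) = 14 + 29/2 = 57/2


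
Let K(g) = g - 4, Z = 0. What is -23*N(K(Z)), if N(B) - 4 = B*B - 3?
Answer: -391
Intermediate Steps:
K(g) = -4 + g
N(B) = 1 + B² (N(B) = 4 + (B*B - 3) = 4 + (B² - 3) = 4 + (-3 + B²) = 1 + B²)
-23*N(K(Z)) = -23*(1 + (-4 + 0)²) = -23*(1 + (-4)²) = -23*(1 + 16) = -23*17 = -391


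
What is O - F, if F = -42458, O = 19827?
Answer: 62285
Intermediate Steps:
O - F = 19827 - 1*(-42458) = 19827 + 42458 = 62285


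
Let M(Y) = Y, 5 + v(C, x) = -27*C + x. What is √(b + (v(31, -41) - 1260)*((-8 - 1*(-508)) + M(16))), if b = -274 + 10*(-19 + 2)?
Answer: 2*I*√276558 ≈ 1051.8*I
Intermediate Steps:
v(C, x) = -5 + x - 27*C (v(C, x) = -5 + (-27*C + x) = -5 + (x - 27*C) = -5 + x - 27*C)
b = -444 (b = -274 + 10*(-17) = -274 - 170 = -444)
√(b + (v(31, -41) - 1260)*((-8 - 1*(-508)) + M(16))) = √(-444 + ((-5 - 41 - 27*31) - 1260)*((-8 - 1*(-508)) + 16)) = √(-444 + ((-5 - 41 - 837) - 1260)*((-8 + 508) + 16)) = √(-444 + (-883 - 1260)*(500 + 16)) = √(-444 - 2143*516) = √(-444 - 1105788) = √(-1106232) = 2*I*√276558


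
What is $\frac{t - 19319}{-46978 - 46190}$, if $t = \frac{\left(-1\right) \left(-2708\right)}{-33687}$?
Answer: $\frac{650801861}{3138550416} \approx 0.20736$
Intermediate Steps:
$t = - \frac{2708}{33687}$ ($t = 2708 \left(- \frac{1}{33687}\right) = - \frac{2708}{33687} \approx -0.080387$)
$\frac{t - 19319}{-46978 - 46190} = \frac{- \frac{2708}{33687} - 19319}{-46978 - 46190} = - \frac{650801861}{33687 \left(-93168\right)} = \left(- \frac{650801861}{33687}\right) \left(- \frac{1}{93168}\right) = \frac{650801861}{3138550416}$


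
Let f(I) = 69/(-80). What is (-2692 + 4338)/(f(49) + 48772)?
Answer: 131680/3901691 ≈ 0.033749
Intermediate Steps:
f(I) = -69/80 (f(I) = 69*(-1/80) = -69/80)
(-2692 + 4338)/(f(49) + 48772) = (-2692 + 4338)/(-69/80 + 48772) = 1646/(3901691/80) = 1646*(80/3901691) = 131680/3901691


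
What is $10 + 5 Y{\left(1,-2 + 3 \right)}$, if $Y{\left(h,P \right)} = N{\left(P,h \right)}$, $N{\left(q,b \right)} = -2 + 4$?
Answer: $20$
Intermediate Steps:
$N{\left(q,b \right)} = 2$
$Y{\left(h,P \right)} = 2$
$10 + 5 Y{\left(1,-2 + 3 \right)} = 10 + 5 \cdot 2 = 10 + 10 = 20$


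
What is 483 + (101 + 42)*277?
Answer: 40094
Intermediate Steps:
483 + (101 + 42)*277 = 483 + 143*277 = 483 + 39611 = 40094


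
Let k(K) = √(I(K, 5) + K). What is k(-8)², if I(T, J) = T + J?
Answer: -11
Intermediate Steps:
I(T, J) = J + T
k(K) = √(5 + 2*K) (k(K) = √((5 + K) + K) = √(5 + 2*K))
k(-8)² = (√(5 + 2*(-8)))² = (√(5 - 16))² = (√(-11))² = (I*√11)² = -11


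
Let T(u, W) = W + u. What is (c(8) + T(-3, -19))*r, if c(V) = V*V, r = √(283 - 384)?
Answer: 42*I*√101 ≈ 422.09*I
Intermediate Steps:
r = I*√101 (r = √(-101) = I*√101 ≈ 10.05*I)
c(V) = V²
(c(8) + T(-3, -19))*r = (8² + (-19 - 3))*(I*√101) = (64 - 22)*(I*√101) = 42*(I*√101) = 42*I*√101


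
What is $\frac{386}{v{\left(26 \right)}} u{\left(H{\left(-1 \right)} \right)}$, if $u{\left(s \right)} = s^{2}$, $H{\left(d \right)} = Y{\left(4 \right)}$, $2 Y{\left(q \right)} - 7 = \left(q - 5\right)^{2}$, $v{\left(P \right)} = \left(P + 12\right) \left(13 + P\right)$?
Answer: $\frac{3088}{741} \approx 4.1673$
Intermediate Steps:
$v{\left(P \right)} = \left(12 + P\right) \left(13 + P\right)$
$Y{\left(q \right)} = \frac{7}{2} + \frac{\left(-5 + q\right)^{2}}{2}$ ($Y{\left(q \right)} = \frac{7}{2} + \frac{\left(q - 5\right)^{2}}{2} = \frac{7}{2} + \frac{\left(-5 + q\right)^{2}}{2}$)
$H{\left(d \right)} = 4$ ($H{\left(d \right)} = \frac{7}{2} + \frac{\left(-5 + 4\right)^{2}}{2} = \frac{7}{2} + \frac{\left(-1\right)^{2}}{2} = \frac{7}{2} + \frac{1}{2} \cdot 1 = \frac{7}{2} + \frac{1}{2} = 4$)
$\frac{386}{v{\left(26 \right)}} u{\left(H{\left(-1 \right)} \right)} = \frac{386}{156 + 26^{2} + 25 \cdot 26} \cdot 4^{2} = \frac{386}{156 + 676 + 650} \cdot 16 = \frac{386}{1482} \cdot 16 = 386 \cdot \frac{1}{1482} \cdot 16 = \frac{193}{741} \cdot 16 = \frac{3088}{741}$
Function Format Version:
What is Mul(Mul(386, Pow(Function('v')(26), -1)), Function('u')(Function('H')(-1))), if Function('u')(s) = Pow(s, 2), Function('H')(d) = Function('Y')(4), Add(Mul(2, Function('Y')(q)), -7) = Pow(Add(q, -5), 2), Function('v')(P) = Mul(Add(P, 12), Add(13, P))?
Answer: Rational(3088, 741) ≈ 4.1673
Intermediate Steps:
Function('v')(P) = Mul(Add(12, P), Add(13, P))
Function('Y')(q) = Add(Rational(7, 2), Mul(Rational(1, 2), Pow(Add(-5, q), 2))) (Function('Y')(q) = Add(Rational(7, 2), Mul(Rational(1, 2), Pow(Add(q, -5), 2))) = Add(Rational(7, 2), Mul(Rational(1, 2), Pow(Add(-5, q), 2))))
Function('H')(d) = 4 (Function('H')(d) = Add(Rational(7, 2), Mul(Rational(1, 2), Pow(Add(-5, 4), 2))) = Add(Rational(7, 2), Mul(Rational(1, 2), Pow(-1, 2))) = Add(Rational(7, 2), Mul(Rational(1, 2), 1)) = Add(Rational(7, 2), Rational(1, 2)) = 4)
Mul(Mul(386, Pow(Function('v')(26), -1)), Function('u')(Function('H')(-1))) = Mul(Mul(386, Pow(Add(156, Pow(26, 2), Mul(25, 26)), -1)), Pow(4, 2)) = Mul(Mul(386, Pow(Add(156, 676, 650), -1)), 16) = Mul(Mul(386, Pow(1482, -1)), 16) = Mul(Mul(386, Rational(1, 1482)), 16) = Mul(Rational(193, 741), 16) = Rational(3088, 741)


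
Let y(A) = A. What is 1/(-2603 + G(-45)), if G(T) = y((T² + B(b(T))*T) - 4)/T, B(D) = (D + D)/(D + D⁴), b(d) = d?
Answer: -2050290/5428985717 ≈ -0.00037766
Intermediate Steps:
B(D) = 2*D/(D + D⁴) (B(D) = (2*D)/(D + D⁴) = 2*D/(D + D⁴))
G(T) = (-4 + T² + 2*T/(1 + T³))/T (G(T) = ((T² + (2/(1 + T³))*T) - 4)/T = ((T² + 2*T/(1 + T³)) - 4)/T = (-4 + T² + 2*T/(1 + T³))/T)
1/(-2603 + G(-45)) = 1/(-2603 + (2*(-45) + (1 + (-45)³)*(-4 + (-45)²))/((-45)*(1 + (-45)³))) = 1/(-2603 - (-90 + (1 - 91125)*(-4 + 2025))/(45*(1 - 91125))) = 1/(-2603 - 1/45*(-90 - 91124*2021)/(-91124)) = 1/(-2603 - 1/45*(-1/91124)*(-90 - 184161604)) = 1/(-2603 - 1/45*(-1/91124)*(-184161694)) = 1/(-2603 - 92080847/2050290) = 1/(-5428985717/2050290) = -2050290/5428985717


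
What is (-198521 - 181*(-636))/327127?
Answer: -83405/327127 ≈ -0.25496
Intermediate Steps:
(-198521 - 181*(-636))/327127 = (-198521 - 1*(-115116))*(1/327127) = (-198521 + 115116)*(1/327127) = -83405*1/327127 = -83405/327127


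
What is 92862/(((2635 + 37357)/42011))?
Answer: 1950612741/19996 ≈ 97550.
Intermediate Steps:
92862/(((2635 + 37357)/42011)) = 92862/((39992*(1/42011))) = 92862/(39992/42011) = 92862*(42011/39992) = 1950612741/19996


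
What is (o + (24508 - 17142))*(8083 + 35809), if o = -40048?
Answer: -1434478344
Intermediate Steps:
(o + (24508 - 17142))*(8083 + 35809) = (-40048 + (24508 - 17142))*(8083 + 35809) = (-40048 + 7366)*43892 = -32682*43892 = -1434478344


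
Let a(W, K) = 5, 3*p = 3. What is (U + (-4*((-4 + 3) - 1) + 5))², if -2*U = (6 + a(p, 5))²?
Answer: 9025/4 ≈ 2256.3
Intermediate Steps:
p = 1 (p = (⅓)*3 = 1)
U = -121/2 (U = -(6 + 5)²/2 = -½*11² = -½*121 = -121/2 ≈ -60.500)
(U + (-4*((-4 + 3) - 1) + 5))² = (-121/2 + (-4*((-4 + 3) - 1) + 5))² = (-121/2 + (-4*(-1 - 1) + 5))² = (-121/2 + (-4*(-2) + 5))² = (-121/2 + (8 + 5))² = (-121/2 + 13)² = (-95/2)² = 9025/4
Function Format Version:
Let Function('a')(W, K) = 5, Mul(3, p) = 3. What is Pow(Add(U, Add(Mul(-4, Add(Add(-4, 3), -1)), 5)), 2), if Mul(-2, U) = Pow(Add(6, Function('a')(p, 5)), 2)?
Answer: Rational(9025, 4) ≈ 2256.3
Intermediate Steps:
p = 1 (p = Mul(Rational(1, 3), 3) = 1)
U = Rational(-121, 2) (U = Mul(Rational(-1, 2), Pow(Add(6, 5), 2)) = Mul(Rational(-1, 2), Pow(11, 2)) = Mul(Rational(-1, 2), 121) = Rational(-121, 2) ≈ -60.500)
Pow(Add(U, Add(Mul(-4, Add(Add(-4, 3), -1)), 5)), 2) = Pow(Add(Rational(-121, 2), Add(Mul(-4, Add(Add(-4, 3), -1)), 5)), 2) = Pow(Add(Rational(-121, 2), Add(Mul(-4, Add(-1, -1)), 5)), 2) = Pow(Add(Rational(-121, 2), Add(Mul(-4, -2), 5)), 2) = Pow(Add(Rational(-121, 2), Add(8, 5)), 2) = Pow(Add(Rational(-121, 2), 13), 2) = Pow(Rational(-95, 2), 2) = Rational(9025, 4)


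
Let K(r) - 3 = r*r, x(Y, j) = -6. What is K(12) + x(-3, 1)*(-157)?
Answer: 1089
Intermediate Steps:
K(r) = 3 + r² (K(r) = 3 + r*r = 3 + r²)
K(12) + x(-3, 1)*(-157) = (3 + 12²) - 6*(-157) = (3 + 144) + 942 = 147 + 942 = 1089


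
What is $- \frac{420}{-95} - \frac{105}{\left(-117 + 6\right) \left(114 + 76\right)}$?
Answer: $\frac{6223}{1406} \approx 4.426$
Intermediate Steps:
$- \frac{420}{-95} - \frac{105}{\left(-117 + 6\right) \left(114 + 76\right)} = \left(-420\right) \left(- \frac{1}{95}\right) - \frac{105}{\left(-111\right) 190} = \frac{84}{19} - \frac{105}{-21090} = \frac{84}{19} - - \frac{7}{1406} = \frac{84}{19} + \frac{7}{1406} = \frac{6223}{1406}$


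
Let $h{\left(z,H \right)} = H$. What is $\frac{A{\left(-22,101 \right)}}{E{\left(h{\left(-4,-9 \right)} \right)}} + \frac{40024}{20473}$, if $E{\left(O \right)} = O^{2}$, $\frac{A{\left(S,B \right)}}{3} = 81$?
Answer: $\frac{101443}{20473} \approx 4.955$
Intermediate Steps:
$A{\left(S,B \right)} = 243$ ($A{\left(S,B \right)} = 3 \cdot 81 = 243$)
$\frac{A{\left(-22,101 \right)}}{E{\left(h{\left(-4,-9 \right)} \right)}} + \frac{40024}{20473} = \frac{243}{\left(-9\right)^{2}} + \frac{40024}{20473} = \frac{243}{81} + 40024 \cdot \frac{1}{20473} = 243 \cdot \frac{1}{81} + \frac{40024}{20473} = 3 + \frac{40024}{20473} = \frac{101443}{20473}$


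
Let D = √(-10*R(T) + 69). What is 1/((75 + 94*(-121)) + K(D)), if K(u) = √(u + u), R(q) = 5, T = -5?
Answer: -1/(11299 - √2*19^(¼)) ≈ -8.8527e-5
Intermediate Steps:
D = √19 (D = √(-10*5 + 69) = √(-50 + 69) = √19 ≈ 4.3589)
K(u) = √2*√u (K(u) = √(2*u) = √2*√u)
1/((75 + 94*(-121)) + K(D)) = 1/((75 + 94*(-121)) + √2*√(√19)) = 1/((75 - 11374) + √2*19^(¼)) = 1/(-11299 + √2*19^(¼))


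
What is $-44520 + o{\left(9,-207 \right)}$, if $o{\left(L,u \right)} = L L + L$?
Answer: $-44430$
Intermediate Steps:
$o{\left(L,u \right)} = L + L^{2}$ ($o{\left(L,u \right)} = L^{2} + L = L + L^{2}$)
$-44520 + o{\left(9,-207 \right)} = -44520 + 9 \left(1 + 9\right) = -44520 + 9 \cdot 10 = -44520 + 90 = -44430$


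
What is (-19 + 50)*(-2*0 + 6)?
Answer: 186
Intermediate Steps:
(-19 + 50)*(-2*0 + 6) = 31*(0 + 6) = 31*6 = 186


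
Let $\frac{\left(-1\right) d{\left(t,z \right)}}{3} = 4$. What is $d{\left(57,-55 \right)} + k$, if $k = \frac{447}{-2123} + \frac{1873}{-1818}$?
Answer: $- \frac{51104393}{3859614} \approx -13.241$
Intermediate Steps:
$k = - \frac{4789025}{3859614}$ ($k = 447 \left(- \frac{1}{2123}\right) + 1873 \left(- \frac{1}{1818}\right) = - \frac{447}{2123} - \frac{1873}{1818} = - \frac{4789025}{3859614} \approx -1.2408$)
$d{\left(t,z \right)} = -12$ ($d{\left(t,z \right)} = \left(-3\right) 4 = -12$)
$d{\left(57,-55 \right)} + k = -12 - \frac{4789025}{3859614} = - \frac{51104393}{3859614}$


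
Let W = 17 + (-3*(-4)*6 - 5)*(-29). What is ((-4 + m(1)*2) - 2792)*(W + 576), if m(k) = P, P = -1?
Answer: 3777300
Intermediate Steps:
m(k) = -1
W = -1926 (W = 17 + (12*6 - 5)*(-29) = 17 + (72 - 5)*(-29) = 17 + 67*(-29) = 17 - 1943 = -1926)
((-4 + m(1)*2) - 2792)*(W + 576) = ((-4 - 1*2) - 2792)*(-1926 + 576) = ((-4 - 2) - 2792)*(-1350) = (-6 - 2792)*(-1350) = -2798*(-1350) = 3777300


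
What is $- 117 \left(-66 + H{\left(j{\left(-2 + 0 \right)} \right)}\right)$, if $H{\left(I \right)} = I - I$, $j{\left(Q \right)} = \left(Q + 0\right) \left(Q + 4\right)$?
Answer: $7722$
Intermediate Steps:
$j{\left(Q \right)} = Q \left(4 + Q\right)$
$H{\left(I \right)} = 0$
$- 117 \left(-66 + H{\left(j{\left(-2 + 0 \right)} \right)}\right) = - 117 \left(-66 + 0\right) = \left(-117\right) \left(-66\right) = 7722$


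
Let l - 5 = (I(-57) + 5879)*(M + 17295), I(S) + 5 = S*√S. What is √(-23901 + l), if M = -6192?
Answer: √(65195126 - 632871*I*√57) ≈ 8079.8 - 295.68*I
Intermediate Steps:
I(S) = -5 + S^(3/2) (I(S) = -5 + S*√S = -5 + S^(3/2))
l = 65219027 - 632871*I*√57 (l = 5 + ((-5 + (-57)^(3/2)) + 5879)*(-6192 + 17295) = 5 + ((-5 - 57*I*√57) + 5879)*11103 = 5 + (5874 - 57*I*√57)*11103 = 5 + (65219022 - 632871*I*√57) = 65219027 - 632871*I*√57 ≈ 6.5219e+7 - 4.7781e+6*I)
√(-23901 + l) = √(-23901 + (65219027 - 632871*I*√57)) = √(65195126 - 632871*I*√57)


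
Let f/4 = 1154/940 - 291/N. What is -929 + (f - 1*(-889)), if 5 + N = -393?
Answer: -1504184/46765 ≈ -32.165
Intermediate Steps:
N = -398 (N = -5 - 393 = -398)
f = 366416/46765 (f = 4*(1154/940 - 291/(-398)) = 4*(1154*(1/940) - 291*(-1/398)) = 4*(577/470 + 291/398) = 4*(91604/46765) = 366416/46765 ≈ 7.8353)
-929 + (f - 1*(-889)) = -929 + (366416/46765 - 1*(-889)) = -929 + (366416/46765 + 889) = -929 + 41940501/46765 = -1504184/46765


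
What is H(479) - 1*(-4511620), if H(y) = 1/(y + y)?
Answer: 4322131961/958 ≈ 4.5116e+6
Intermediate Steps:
H(y) = 1/(2*y)
H(479) - 1*(-4511620) = (½)/479 - 1*(-4511620) = (½)*(1/479) + 4511620 = 1/958 + 4511620 = 4322131961/958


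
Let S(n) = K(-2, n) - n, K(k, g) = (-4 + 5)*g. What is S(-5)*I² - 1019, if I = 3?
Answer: -1019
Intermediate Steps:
K(k, g) = g (K(k, g) = 1*g = g)
S(n) = 0 (S(n) = n - n = 0)
S(-5)*I² - 1019 = 0*3² - 1019 = 0*9 - 1019 = 0 - 1019 = -1019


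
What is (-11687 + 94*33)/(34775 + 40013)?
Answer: -8585/74788 ≈ -0.11479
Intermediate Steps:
(-11687 + 94*33)/(34775 + 40013) = (-11687 + 3102)/74788 = -8585*1/74788 = -8585/74788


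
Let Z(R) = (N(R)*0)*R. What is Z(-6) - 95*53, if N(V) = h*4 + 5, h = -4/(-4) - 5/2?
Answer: -5035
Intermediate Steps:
h = -3/2 (h = -4*(-1/4) - 5*1/2 = 1 - 5/2 = -3/2 ≈ -1.5000)
N(V) = -1 (N(V) = -3/2*4 + 5 = -6 + 5 = -1)
Z(R) = 0 (Z(R) = (-1*0)*R = 0*R = 0)
Z(-6) - 95*53 = 0 - 95*53 = 0 - 5035 = -5035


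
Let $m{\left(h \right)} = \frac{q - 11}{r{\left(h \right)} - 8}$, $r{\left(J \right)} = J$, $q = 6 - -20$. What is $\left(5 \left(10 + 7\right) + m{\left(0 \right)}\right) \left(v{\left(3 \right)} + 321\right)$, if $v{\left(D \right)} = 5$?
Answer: $\frac{108395}{4} \approx 27099.0$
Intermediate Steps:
$q = 26$ ($q = 6 + 20 = 26$)
$m{\left(h \right)} = \frac{15}{-8 + h}$ ($m{\left(h \right)} = \frac{26 - 11}{h - 8} = \frac{15}{-8 + h}$)
$\left(5 \left(10 + 7\right) + m{\left(0 \right)}\right) \left(v{\left(3 \right)} + 321\right) = \left(5 \left(10 + 7\right) + \frac{15}{-8 + 0}\right) \left(5 + 321\right) = \left(5 \cdot 17 + \frac{15}{-8}\right) 326 = \left(85 + 15 \left(- \frac{1}{8}\right)\right) 326 = \left(85 - \frac{15}{8}\right) 326 = \frac{665}{8} \cdot 326 = \frac{108395}{4}$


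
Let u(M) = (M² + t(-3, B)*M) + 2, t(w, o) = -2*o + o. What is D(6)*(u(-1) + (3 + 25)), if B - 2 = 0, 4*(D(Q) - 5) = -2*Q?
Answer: 66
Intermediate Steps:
D(Q) = 5 - Q/2 (D(Q) = 5 + (-2*Q)/4 = 5 - Q/2)
B = 2 (B = 2 + 0 = 2)
t(w, o) = -o
u(M) = 2 + M² - 2*M (u(M) = (M² + (-1*2)*M) + 2 = (M² - 2*M) + 2 = 2 + M² - 2*M)
D(6)*(u(-1) + (3 + 25)) = (5 - ½*6)*((2 + (-1)² - 2*(-1)) + (3 + 25)) = (5 - 3)*((2 + 1 + 2) + 28) = 2*(5 + 28) = 2*33 = 66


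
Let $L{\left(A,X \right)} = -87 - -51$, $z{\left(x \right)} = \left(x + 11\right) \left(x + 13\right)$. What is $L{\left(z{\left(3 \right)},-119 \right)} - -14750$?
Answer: $14714$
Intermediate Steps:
$z{\left(x \right)} = \left(11 + x\right) \left(13 + x\right)$
$L{\left(A,X \right)} = -36$ ($L{\left(A,X \right)} = -87 + 51 = -36$)
$L{\left(z{\left(3 \right)},-119 \right)} - -14750 = -36 - -14750 = -36 + 14750 = 14714$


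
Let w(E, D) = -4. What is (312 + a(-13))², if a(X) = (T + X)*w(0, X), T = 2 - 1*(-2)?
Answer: 121104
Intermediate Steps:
T = 4 (T = 2 + 2 = 4)
a(X) = -16 - 4*X (a(X) = (4 + X)*(-4) = -16 - 4*X)
(312 + a(-13))² = (312 + (-16 - 4*(-13)))² = (312 + (-16 + 52))² = (312 + 36)² = 348² = 121104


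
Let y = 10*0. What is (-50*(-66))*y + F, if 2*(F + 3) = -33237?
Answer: -33243/2 ≈ -16622.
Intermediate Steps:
y = 0
F = -33243/2 (F = -3 + (1/2)*(-33237) = -3 - 33237/2 = -33243/2 ≈ -16622.)
(-50*(-66))*y + F = -50*(-66)*0 - 33243/2 = 3300*0 - 33243/2 = 0 - 33243/2 = -33243/2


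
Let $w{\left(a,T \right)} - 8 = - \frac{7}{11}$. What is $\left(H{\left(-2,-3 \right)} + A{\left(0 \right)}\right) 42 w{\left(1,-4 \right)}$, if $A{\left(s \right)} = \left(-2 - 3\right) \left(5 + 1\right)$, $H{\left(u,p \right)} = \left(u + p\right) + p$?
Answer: $- \frac{129276}{11} \approx -11752.0$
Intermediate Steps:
$w{\left(a,T \right)} = \frac{81}{11}$ ($w{\left(a,T \right)} = 8 - \frac{7}{11} = \frac{81}{11}$)
$H{\left(u,p \right)} = u + 2 p$ ($H{\left(u,p \right)} = \left(p + u\right) + p = u + 2 p$)
$A{\left(s \right)} = -30$ ($A{\left(s \right)} = \left(-5\right) 6 = -30$)
$\left(H{\left(-2,-3 \right)} + A{\left(0 \right)}\right) 42 w{\left(1,-4 \right)} = \left(\left(-2 + 2 \left(-3\right)\right) - 30\right) 42 \cdot \frac{81}{11} = \left(\left(-2 - 6\right) - 30\right) 42 \cdot \frac{81}{11} = \left(-8 - 30\right) 42 \cdot \frac{81}{11} = \left(-38\right) 42 \cdot \frac{81}{11} = \left(-1596\right) \frac{81}{11} = - \frac{129276}{11}$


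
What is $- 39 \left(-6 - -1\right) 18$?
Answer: $3510$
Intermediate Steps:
$- 39 \left(-6 - -1\right) 18 = - 39 \left(-6 + 1\right) 18 = \left(-39\right) \left(-5\right) 18 = 195 \cdot 18 = 3510$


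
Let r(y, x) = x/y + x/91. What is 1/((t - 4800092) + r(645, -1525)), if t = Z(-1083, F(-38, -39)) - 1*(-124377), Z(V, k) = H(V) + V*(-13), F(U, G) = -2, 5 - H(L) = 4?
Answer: -11739/54723157745 ≈ -2.1452e-7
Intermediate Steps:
H(L) = 1 (H(L) = 5 - 1*4 = 5 - 4 = 1)
Z(V, k) = 1 - 13*V (Z(V, k) = 1 + V*(-13) = 1 - 13*V)
r(y, x) = x/91 + x/y (r(y, x) = x/y + x*(1/91) = x/y + x/91 = x/91 + x/y)
t = 138457 (t = (1 - 13*(-1083)) - 1*(-124377) = (1 + 14079) + 124377 = 14080 + 124377 = 138457)
1/((t - 4800092) + r(645, -1525)) = 1/((138457 - 4800092) + ((1/91)*(-1525) - 1525/645)) = 1/(-4661635 + (-1525/91 - 1525*1/645)) = 1/(-4661635 + (-1525/91 - 305/129)) = 1/(-4661635 - 224480/11739) = 1/(-54723157745/11739) = -11739/54723157745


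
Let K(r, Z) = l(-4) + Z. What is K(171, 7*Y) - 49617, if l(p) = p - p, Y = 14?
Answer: -49519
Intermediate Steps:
l(p) = 0
K(r, Z) = Z (K(r, Z) = 0 + Z = Z)
K(171, 7*Y) - 49617 = 7*14 - 49617 = 98 - 49617 = -49519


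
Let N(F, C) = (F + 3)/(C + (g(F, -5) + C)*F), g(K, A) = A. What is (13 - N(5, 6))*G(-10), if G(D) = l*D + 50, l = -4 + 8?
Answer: 1350/11 ≈ 122.73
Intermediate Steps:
l = 4
N(F, C) = (3 + F)/(C + F*(-5 + C)) (N(F, C) = (F + 3)/(C + (-5 + C)*F) = (3 + F)/(C + F*(-5 + C)))
G(D) = 50 + 4*D (G(D) = 4*D + 50 = 50 + 4*D)
(13 - N(5, 6))*G(-10) = (13 - (3 + 5)/(6 - 5*5 + 6*5))*(50 + 4*(-10)) = (13 - 8/(6 - 25 + 30))*(50 - 40) = (13 - 8/11)*10 = (135/11)*10 = 1350/11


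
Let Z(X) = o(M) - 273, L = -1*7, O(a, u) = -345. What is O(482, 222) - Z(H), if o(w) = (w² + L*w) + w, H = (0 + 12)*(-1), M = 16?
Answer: -232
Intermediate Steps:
L = -7
H = -12 (H = 12*(-1) = -12)
o(w) = w² - 6*w (o(w) = (w² - 7*w) + w = w² - 6*w)
Z(X) = -113 (Z(X) = 16*(-6 + 16) - 273 = 16*10 - 273 = 160 - 273 = -113)
O(482, 222) - Z(H) = -345 - 1*(-113) = -345 + 113 = -232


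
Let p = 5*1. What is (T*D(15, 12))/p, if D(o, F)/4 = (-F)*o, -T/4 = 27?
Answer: 15552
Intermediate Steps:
T = -108 (T = -4*27 = -108)
p = 5
D(o, F) = -4*F*o (D(o, F) = 4*((-F)*o) = 4*(-F*o) = -4*F*o)
(T*D(15, 12))/p = -(-432)*12*15/5 = -108*(-720)*(⅕) = 77760*(⅕) = 15552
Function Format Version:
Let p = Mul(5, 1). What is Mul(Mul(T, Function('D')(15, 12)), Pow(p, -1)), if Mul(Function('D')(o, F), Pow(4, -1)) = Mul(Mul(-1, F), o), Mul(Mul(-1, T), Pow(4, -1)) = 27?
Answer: 15552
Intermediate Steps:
T = -108 (T = Mul(-4, 27) = -108)
p = 5
Function('D')(o, F) = Mul(-4, F, o) (Function('D')(o, F) = Mul(4, Mul(Mul(-1, F), o)) = Mul(4, Mul(-1, F, o)) = Mul(-4, F, o))
Mul(Mul(T, Function('D')(15, 12)), Pow(p, -1)) = Mul(Mul(-108, Mul(-4, 12, 15)), Pow(5, -1)) = Mul(Mul(-108, -720), Rational(1, 5)) = Mul(77760, Rational(1, 5)) = 15552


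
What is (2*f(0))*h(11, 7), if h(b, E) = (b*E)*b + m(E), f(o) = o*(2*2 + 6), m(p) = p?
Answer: 0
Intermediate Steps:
f(o) = 10*o (f(o) = o*(4 + 6) = o*10 = 10*o)
h(b, E) = E + E*b**2 (h(b, E) = (b*E)*b + E = (E*b)*b + E = E*b**2 + E = E + E*b**2)
(2*f(0))*h(11, 7) = (2*(10*0))*(7*(1 + 11**2)) = (2*0)*(7*(1 + 121)) = 0*(7*122) = 0*854 = 0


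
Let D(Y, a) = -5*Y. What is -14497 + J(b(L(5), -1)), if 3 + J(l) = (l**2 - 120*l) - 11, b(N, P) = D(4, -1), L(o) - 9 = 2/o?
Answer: -11711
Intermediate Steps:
L(o) = 9 + 2/o
b(N, P) = -20 (b(N, P) = -5*4 = -20)
J(l) = -14 + l**2 - 120*l (J(l) = -3 + ((l**2 - 120*l) - 11) = -3 + (-11 + l**2 - 120*l) = -14 + l**2 - 120*l)
-14497 + J(b(L(5), -1)) = -14497 + (-14 + (-20)**2 - 120*(-20)) = -14497 + (-14 + 400 + 2400) = -14497 + 2786 = -11711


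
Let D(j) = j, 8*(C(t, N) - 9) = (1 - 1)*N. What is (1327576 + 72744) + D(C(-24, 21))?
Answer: 1400329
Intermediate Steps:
C(t, N) = 9 (C(t, N) = 9 + ((1 - 1)*N)/8 = 9 + (0*N)/8 = 9 + (⅛)*0 = 9 + 0 = 9)
(1327576 + 72744) + D(C(-24, 21)) = (1327576 + 72744) + 9 = 1400320 + 9 = 1400329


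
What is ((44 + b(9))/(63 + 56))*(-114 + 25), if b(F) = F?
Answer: -4717/119 ≈ -39.639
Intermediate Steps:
((44 + b(9))/(63 + 56))*(-114 + 25) = ((44 + 9)/(63 + 56))*(-114 + 25) = (53/119)*(-89) = -4717/119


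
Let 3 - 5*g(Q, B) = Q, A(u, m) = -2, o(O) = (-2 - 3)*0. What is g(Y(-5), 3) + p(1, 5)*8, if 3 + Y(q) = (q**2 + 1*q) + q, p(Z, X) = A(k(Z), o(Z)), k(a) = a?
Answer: -89/5 ≈ -17.800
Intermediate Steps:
o(O) = 0 (o(O) = -5*0 = 0)
p(Z, X) = -2
Y(q) = -3 + q**2 + 2*q (Y(q) = -3 + ((q**2 + 1*q) + q) = -3 + ((q**2 + q) + q) = -3 + ((q + q**2) + q) = -3 + (q**2 + 2*q) = -3 + q**2 + 2*q)
g(Q, B) = 3/5 - Q/5
g(Y(-5), 3) + p(1, 5)*8 = (3/5 - (-3 + (-5)**2 + 2*(-5))/5) - 2*8 = (3/5 - (-3 + 25 - 10)/5) - 16 = (3/5 - 1/5*12) - 16 = (3/5 - 12/5) - 16 = -9/5 - 16 = -89/5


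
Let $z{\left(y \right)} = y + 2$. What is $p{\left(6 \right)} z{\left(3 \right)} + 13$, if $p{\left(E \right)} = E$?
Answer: $43$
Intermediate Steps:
$z{\left(y \right)} = 2 + y$
$p{\left(6 \right)} z{\left(3 \right)} + 13 = 6 \left(2 + 3\right) + 13 = 6 \cdot 5 + 13 = 30 + 13 = 43$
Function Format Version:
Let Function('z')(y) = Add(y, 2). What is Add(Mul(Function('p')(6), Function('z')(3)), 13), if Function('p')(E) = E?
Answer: 43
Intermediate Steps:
Function('z')(y) = Add(2, y)
Add(Mul(Function('p')(6), Function('z')(3)), 13) = Add(Mul(6, Add(2, 3)), 13) = Add(Mul(6, 5), 13) = Add(30, 13) = 43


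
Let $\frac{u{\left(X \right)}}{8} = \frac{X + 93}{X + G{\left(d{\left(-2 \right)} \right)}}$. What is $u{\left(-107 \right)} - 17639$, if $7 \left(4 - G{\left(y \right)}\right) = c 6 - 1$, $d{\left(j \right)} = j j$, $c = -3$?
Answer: $- \frac{6190897}{351} \approx -17638.0$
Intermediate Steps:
$d{\left(j \right)} = j^{2}$
$G{\left(y \right)} = \frac{47}{7}$ ($G{\left(y \right)} = 4 - \frac{\left(-3\right) 6 - 1}{7} = 4 - \frac{-18 - 1}{7} = 4 - - \frac{19}{7} = 4 + \frac{19}{7} = \frac{47}{7}$)
$u{\left(X \right)} = \frac{8 \left(93 + X\right)}{\frac{47}{7} + X}$ ($u{\left(X \right)} = 8 \frac{X + 93}{X + \frac{47}{7}} = 8 \frac{93 + X}{\frac{47}{7} + X} = \frac{8 \left(93 + X\right)}{\frac{47}{7} + X}$)
$u{\left(-107 \right)} - 17639 = \frac{56 \left(93 - 107\right)}{47 + 7 \left(-107\right)} - 17639 = 56 \frac{1}{47 - 749} \left(-14\right) - 17639 = 56 \frac{1}{-702} \left(-14\right) - 17639 = 56 \left(- \frac{1}{702}\right) \left(-14\right) - 17639 = \frac{392}{351} - 17639 = - \frac{6190897}{351}$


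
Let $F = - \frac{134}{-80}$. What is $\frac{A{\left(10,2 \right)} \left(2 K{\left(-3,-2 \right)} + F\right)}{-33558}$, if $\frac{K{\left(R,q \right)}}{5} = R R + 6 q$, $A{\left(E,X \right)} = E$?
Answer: $\frac{1133}{134232} \approx 0.0084406$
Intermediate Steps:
$F = \frac{67}{40}$ ($F = \left(-134\right) \left(- \frac{1}{80}\right) = \frac{67}{40} \approx 1.675$)
$K{\left(R,q \right)} = 5 R^{2} + 30 q$ ($K{\left(R,q \right)} = 5 \left(R R + 6 q\right) = 5 \left(R^{2} + 6 q\right) = 5 R^{2} + 30 q$)
$\frac{A{\left(10,2 \right)} \left(2 K{\left(-3,-2 \right)} + F\right)}{-33558} = \frac{10 \left(2 \left(5 \left(-3\right)^{2} + 30 \left(-2\right)\right) + \frac{67}{40}\right)}{-33558} = 10 \left(2 \left(5 \cdot 9 - 60\right) + \frac{67}{40}\right) \left(- \frac{1}{33558}\right) = 10 \left(2 \left(45 - 60\right) + \frac{67}{40}\right) \left(- \frac{1}{33558}\right) = 10 \left(2 \left(-15\right) + \frac{67}{40}\right) \left(- \frac{1}{33558}\right) = 10 \left(-30 + \frac{67}{40}\right) \left(- \frac{1}{33558}\right) = 10 \left(- \frac{1133}{40}\right) \left(- \frac{1}{33558}\right) = \left(- \frac{1133}{4}\right) \left(- \frac{1}{33558}\right) = \frac{1133}{134232}$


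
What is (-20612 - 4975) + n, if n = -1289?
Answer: -26876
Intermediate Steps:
(-20612 - 4975) + n = (-20612 - 4975) - 1289 = -25587 - 1289 = -26876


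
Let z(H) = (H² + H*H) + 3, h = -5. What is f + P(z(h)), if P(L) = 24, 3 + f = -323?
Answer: -302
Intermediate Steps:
f = -326 (f = -3 - 323 = -326)
z(H) = 3 + 2*H² (z(H) = (H² + H²) + 3 = 2*H² + 3 = 3 + 2*H²)
f + P(z(h)) = -326 + 24 = -302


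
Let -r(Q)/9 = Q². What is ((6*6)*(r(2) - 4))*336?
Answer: -483840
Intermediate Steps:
r(Q) = -9*Q²
((6*6)*(r(2) - 4))*336 = ((6*6)*(-9*2² - 4))*336 = (36*(-9*4 - 4))*336 = (36*(-36 - 4))*336 = (36*(-40))*336 = -1440*336 = -483840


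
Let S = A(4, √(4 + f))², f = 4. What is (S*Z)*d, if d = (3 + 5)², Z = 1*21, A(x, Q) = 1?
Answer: 1344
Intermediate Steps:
S = 1 (S = 1² = 1)
Z = 21
d = 64 (d = 8² = 64)
(S*Z)*d = (1*21)*64 = 21*64 = 1344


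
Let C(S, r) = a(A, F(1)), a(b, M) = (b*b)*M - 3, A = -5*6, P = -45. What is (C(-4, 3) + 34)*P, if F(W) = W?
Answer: -41895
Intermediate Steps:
A = -30
a(b, M) = -3 + M*b² (a(b, M) = b²*M - 3 = M*b² - 3 = -3 + M*b²)
C(S, r) = 897 (C(S, r) = -3 + 1*(-30)² = -3 + 1*900 = -3 + 900 = 897)
(C(-4, 3) + 34)*P = (897 + 34)*(-45) = 931*(-45) = -41895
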